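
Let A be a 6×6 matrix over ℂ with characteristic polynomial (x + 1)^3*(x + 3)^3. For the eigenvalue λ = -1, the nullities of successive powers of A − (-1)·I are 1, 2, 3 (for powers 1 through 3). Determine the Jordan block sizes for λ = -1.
Block sizes for λ = -1: [3]

From the dimensions of kernels of powers, the number of Jordan blocks of size at least j is d_j − d_{j−1} where d_j = dim ker(N^j) (with d_0 = 0). Computing the differences gives [1, 1, 1].
The number of blocks of size exactly k is (#blocks of size ≥ k) − (#blocks of size ≥ k + 1), so the partition is: 1 block(s) of size 3.
In nonincreasing order the block sizes are [3].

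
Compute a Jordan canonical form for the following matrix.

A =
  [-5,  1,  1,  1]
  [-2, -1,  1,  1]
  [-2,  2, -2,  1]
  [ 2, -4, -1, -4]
J_3(-3) ⊕ J_1(-3)

The characteristic polynomial is
  det(x·I − A) = x^4 + 12*x^3 + 54*x^2 + 108*x + 81 = (x + 3)^4

Eigenvalues and multiplicities (the geometric multiplicity of λ is n − rank(A − λI), which equals the number of Jordan blocks for λ):
  λ = -3: algebraic multiplicity = 4, geometric multiplicity = 2

Determining the block sizes for each eigenvalue:
  λ = -3: with am = 4 and gm = 2, the partition is not yet determined (e.g. several partitions of 4 into 2 parts exist). Let N = A − (-3)·I. Computing rank(N^1) = 2, rank(N^2) = 1, rank(N^3) = 0; the number of blocks of size ≥ j is rank(N^{j−1}) − rank(N^j), giving [2, 1, 1]. So we have 1 block(s) of size 3, 1 block(s) of size 1 → block sizes [3, 1]

Assembling the blocks gives a Jordan form
J =
  [-3,  1,  0,  0]
  [ 0, -3,  1,  0]
  [ 0,  0, -3,  0]
  [ 0,  0,  0, -3]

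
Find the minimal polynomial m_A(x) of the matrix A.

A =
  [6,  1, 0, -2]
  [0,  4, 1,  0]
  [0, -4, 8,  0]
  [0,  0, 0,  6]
x^3 - 18*x^2 + 108*x - 216

The characteristic polynomial is χ_A(x) = (x - 6)^4, so the eigenvalues are known. The minimal polynomial is
  m_A(x) = Π_λ (x − λ)^{k_λ}
where k_λ is the size of the *largest* Jordan block for λ (equivalently, the smallest k with (A − λI)^k v = 0 for every generalised eigenvector v of λ).

  λ = 6: largest Jordan block has size 3, contributing (x − 6)^3

So m_A(x) = (x - 6)^3 = x^3 - 18*x^2 + 108*x - 216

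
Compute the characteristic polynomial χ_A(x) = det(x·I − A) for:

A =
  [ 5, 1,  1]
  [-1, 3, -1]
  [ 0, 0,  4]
x^3 - 12*x^2 + 48*x - 64

Expanding det(x·I − A) (e.g. by cofactor expansion or by noting that A is similar to its Jordan form J, which has the same characteristic polynomial as A) gives
  χ_A(x) = x^3 - 12*x^2 + 48*x - 64
which factors as (x - 4)^3. The eigenvalues (with algebraic multiplicities) are λ = 4 with multiplicity 3.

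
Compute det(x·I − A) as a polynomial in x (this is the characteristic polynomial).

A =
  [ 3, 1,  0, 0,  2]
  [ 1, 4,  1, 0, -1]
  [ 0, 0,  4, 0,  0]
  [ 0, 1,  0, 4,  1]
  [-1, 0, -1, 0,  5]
x^5 - 20*x^4 + 160*x^3 - 640*x^2 + 1280*x - 1024

Expanding det(x·I − A) (e.g. by cofactor expansion or by noting that A is similar to its Jordan form J, which has the same characteristic polynomial as A) gives
  χ_A(x) = x^5 - 20*x^4 + 160*x^3 - 640*x^2 + 1280*x - 1024
which factors as (x - 4)^5. The eigenvalues (with algebraic multiplicities) are λ = 4 with multiplicity 5.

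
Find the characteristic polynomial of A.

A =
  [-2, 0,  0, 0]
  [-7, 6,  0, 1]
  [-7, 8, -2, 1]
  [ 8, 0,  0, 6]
x^4 - 8*x^3 - 8*x^2 + 96*x + 144

Expanding det(x·I − A) (e.g. by cofactor expansion or by noting that A is similar to its Jordan form J, which has the same characteristic polynomial as A) gives
  χ_A(x) = x^4 - 8*x^3 - 8*x^2 + 96*x + 144
which factors as (x - 6)^2*(x + 2)^2. The eigenvalues (with algebraic multiplicities) are λ = -2 with multiplicity 2, λ = 6 with multiplicity 2.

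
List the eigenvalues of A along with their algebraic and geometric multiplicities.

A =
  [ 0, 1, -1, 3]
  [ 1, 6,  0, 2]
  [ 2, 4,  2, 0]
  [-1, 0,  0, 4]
λ = 2: alg = 3, geom = 1; λ = 6: alg = 1, geom = 1

Step 1 — factor the characteristic polynomial to read off the algebraic multiplicities:
  χ_A(x) = (x - 6)*(x - 2)^3

Step 2 — compute geometric multiplicities via the rank-nullity identity g(λ) = n − rank(A − λI):
  rank(A − (2)·I) = 3, so dim ker(A − (2)·I) = n − 3 = 1
  rank(A − (6)·I) = 3, so dim ker(A − (6)·I) = n − 3 = 1

Summary:
  λ = 2: algebraic multiplicity = 3, geometric multiplicity = 1
  λ = 6: algebraic multiplicity = 1, geometric multiplicity = 1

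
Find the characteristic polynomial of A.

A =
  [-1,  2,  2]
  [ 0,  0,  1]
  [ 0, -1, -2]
x^3 + 3*x^2 + 3*x + 1

Expanding det(x·I − A) (e.g. by cofactor expansion or by noting that A is similar to its Jordan form J, which has the same characteristic polynomial as A) gives
  χ_A(x) = x^3 + 3*x^2 + 3*x + 1
which factors as (x + 1)^3. The eigenvalues (with algebraic multiplicities) are λ = -1 with multiplicity 3.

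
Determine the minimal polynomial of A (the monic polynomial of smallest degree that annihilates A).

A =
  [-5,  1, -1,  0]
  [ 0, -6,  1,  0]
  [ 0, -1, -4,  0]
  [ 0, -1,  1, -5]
x^2 + 10*x + 25

The characteristic polynomial is χ_A(x) = (x + 5)^4, so the eigenvalues are known. The minimal polynomial is
  m_A(x) = Π_λ (x − λ)^{k_λ}
where k_λ is the size of the *largest* Jordan block for λ (equivalently, the smallest k with (A − λI)^k v = 0 for every generalised eigenvector v of λ).

  λ = -5: largest Jordan block has size 2, contributing (x + 5)^2

So m_A(x) = (x + 5)^2 = x^2 + 10*x + 25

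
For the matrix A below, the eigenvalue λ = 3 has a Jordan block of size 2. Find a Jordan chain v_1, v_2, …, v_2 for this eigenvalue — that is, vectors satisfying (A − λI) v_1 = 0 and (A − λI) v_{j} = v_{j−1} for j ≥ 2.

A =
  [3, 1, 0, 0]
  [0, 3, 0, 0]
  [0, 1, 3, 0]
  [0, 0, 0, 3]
A Jordan chain for λ = 3 of length 2:
v_1 = (1, 0, 1, 0)ᵀ
v_2 = (0, 1, 0, 0)ᵀ

Let N = A − (3)·I. We want v_2 with N^2 v_2 = 0 but N^1 v_2 ≠ 0; then v_{j-1} := N · v_j for j = 2, …, 2.

Pick v_2 = (0, 1, 0, 0)ᵀ.
Then v_1 = N · v_2 = (1, 0, 1, 0)ᵀ.

Sanity check: (A − (3)·I) v_1 = (0, 0, 0, 0)ᵀ = 0. ✓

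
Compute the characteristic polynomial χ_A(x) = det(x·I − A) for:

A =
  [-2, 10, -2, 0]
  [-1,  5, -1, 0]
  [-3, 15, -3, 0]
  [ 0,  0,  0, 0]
x^4

Expanding det(x·I − A) (e.g. by cofactor expansion or by noting that A is similar to its Jordan form J, which has the same characteristic polynomial as A) gives
  χ_A(x) = x^4
which factors as x^4. The eigenvalues (with algebraic multiplicities) are λ = 0 with multiplicity 4.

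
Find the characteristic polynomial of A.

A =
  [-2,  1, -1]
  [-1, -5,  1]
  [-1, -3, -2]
x^3 + 9*x^2 + 27*x + 27

Expanding det(x·I − A) (e.g. by cofactor expansion or by noting that A is similar to its Jordan form J, which has the same characteristic polynomial as A) gives
  χ_A(x) = x^3 + 9*x^2 + 27*x + 27
which factors as (x + 3)^3. The eigenvalues (with algebraic multiplicities) are λ = -3 with multiplicity 3.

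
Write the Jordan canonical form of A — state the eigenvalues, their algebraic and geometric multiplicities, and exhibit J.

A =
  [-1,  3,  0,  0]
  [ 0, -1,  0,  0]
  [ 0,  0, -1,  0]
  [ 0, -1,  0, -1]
J_2(-1) ⊕ J_1(-1) ⊕ J_1(-1)

The characteristic polynomial is
  det(x·I − A) = x^4 + 4*x^3 + 6*x^2 + 4*x + 1 = (x + 1)^4

Eigenvalues and multiplicities (the geometric multiplicity of λ is n − rank(A − λI), which equals the number of Jordan blocks for λ):
  λ = -1: algebraic multiplicity = 4, geometric multiplicity = 3

Determining the block sizes for each eigenvalue:
  λ = -1: 3 blocks summing to 4 forces exactly one block of size 2 and the rest size 1 → block sizes [2, 1, 1]

Assembling the blocks gives a Jordan form
J =
  [-1,  1,  0,  0]
  [ 0, -1,  0,  0]
  [ 0,  0, -1,  0]
  [ 0,  0,  0, -1]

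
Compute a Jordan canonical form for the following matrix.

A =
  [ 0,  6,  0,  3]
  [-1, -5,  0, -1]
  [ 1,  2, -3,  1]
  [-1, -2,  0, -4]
J_2(-3) ⊕ J_1(-3) ⊕ J_1(-3)

The characteristic polynomial is
  det(x·I − A) = x^4 + 12*x^3 + 54*x^2 + 108*x + 81 = (x + 3)^4

Eigenvalues and multiplicities (the geometric multiplicity of λ is n − rank(A − λI), which equals the number of Jordan blocks for λ):
  λ = -3: algebraic multiplicity = 4, geometric multiplicity = 3

Determining the block sizes for each eigenvalue:
  λ = -3: 3 blocks summing to 4 forces exactly one block of size 2 and the rest size 1 → block sizes [2, 1, 1]

Assembling the blocks gives a Jordan form
J =
  [-3,  1,  0,  0]
  [ 0, -3,  0,  0]
  [ 0,  0, -3,  0]
  [ 0,  0,  0, -3]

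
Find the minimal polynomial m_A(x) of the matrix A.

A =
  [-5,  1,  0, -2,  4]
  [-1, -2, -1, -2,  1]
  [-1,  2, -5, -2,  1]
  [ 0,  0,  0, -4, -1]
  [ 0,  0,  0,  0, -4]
x^3 + 12*x^2 + 48*x + 64

The characteristic polynomial is χ_A(x) = (x + 4)^5, so the eigenvalues are known. The minimal polynomial is
  m_A(x) = Π_λ (x − λ)^{k_λ}
where k_λ is the size of the *largest* Jordan block for λ (equivalently, the smallest k with (A − λI)^k v = 0 for every generalised eigenvector v of λ).

  λ = -4: largest Jordan block has size 3, contributing (x + 4)^3

So m_A(x) = (x + 4)^3 = x^3 + 12*x^2 + 48*x + 64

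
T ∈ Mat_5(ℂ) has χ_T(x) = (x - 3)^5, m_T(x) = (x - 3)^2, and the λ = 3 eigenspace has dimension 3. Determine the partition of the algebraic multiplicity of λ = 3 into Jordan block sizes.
Block sizes for λ = 3: [2, 2, 1]

Step 1 — from the characteristic polynomial, algebraic multiplicity of λ = 3 is 5. From dim ker(T − (3)·I) = 3, there are exactly 3 Jordan blocks for λ = 3.
Step 2 — from the minimal polynomial, the factor (x − 3)^2 tells us the largest block for λ = 3 has size 2.
Step 3 — with total size 5, 3 blocks, and largest block 2, the block sizes (in nonincreasing order) are [2, 2, 1].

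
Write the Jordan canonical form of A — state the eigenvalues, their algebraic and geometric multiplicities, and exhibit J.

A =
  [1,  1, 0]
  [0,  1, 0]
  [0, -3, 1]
J_2(1) ⊕ J_1(1)

The characteristic polynomial is
  det(x·I − A) = x^3 - 3*x^2 + 3*x - 1 = (x - 1)^3

Eigenvalues and multiplicities (the geometric multiplicity of λ is n − rank(A − λI), which equals the number of Jordan blocks for λ):
  λ = 1: algebraic multiplicity = 3, geometric multiplicity = 2

Determining the block sizes for each eigenvalue:
  λ = 1: 2 blocks summing to 3 forces exactly one block of size 2 and the rest size 1 → block sizes [2, 1]

Assembling the blocks gives a Jordan form
J =
  [1, 1, 0]
  [0, 1, 0]
  [0, 0, 1]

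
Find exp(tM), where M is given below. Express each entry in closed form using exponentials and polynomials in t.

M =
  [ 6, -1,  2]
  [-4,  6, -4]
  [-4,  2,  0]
e^{tM} =
  [2*t*exp(4*t) + exp(4*t), -t*exp(4*t), 2*t*exp(4*t)]
  [-4*t*exp(4*t), 2*t*exp(4*t) + exp(4*t), -4*t*exp(4*t)]
  [-4*t*exp(4*t), 2*t*exp(4*t), -4*t*exp(4*t) + exp(4*t)]

Strategy: write M = P · J · P⁻¹ where J is a Jordan canonical form, so e^{tM} = P · e^{tJ} · P⁻¹, and e^{tJ} can be computed block-by-block.

M has Jordan form
J =
  [4, 1, 0]
  [0, 4, 0]
  [0, 0, 4]
(up to reordering of blocks).

Per-block formulas:
  For a 1×1 block at λ = 4: exp(t · [4]) = [e^(4t)].
  For a 2×2 Jordan block J_2(4): exp(t · J_2(4)) = e^(4t)·(I + t·N), where N is the 2×2 nilpotent shift.

After assembling e^{tJ} and conjugating by P, we get:

e^{tM} =
  [2*t*exp(4*t) + exp(4*t), -t*exp(4*t), 2*t*exp(4*t)]
  [-4*t*exp(4*t), 2*t*exp(4*t) + exp(4*t), -4*t*exp(4*t)]
  [-4*t*exp(4*t), 2*t*exp(4*t), -4*t*exp(4*t) + exp(4*t)]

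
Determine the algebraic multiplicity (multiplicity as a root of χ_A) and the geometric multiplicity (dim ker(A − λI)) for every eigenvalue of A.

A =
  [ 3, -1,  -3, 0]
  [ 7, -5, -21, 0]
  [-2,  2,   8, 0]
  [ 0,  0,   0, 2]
λ = 2: alg = 4, geom = 3

Step 1 — factor the characteristic polynomial to read off the algebraic multiplicities:
  χ_A(x) = (x - 2)^4

Step 2 — compute geometric multiplicities via the rank-nullity identity g(λ) = n − rank(A − λI):
  rank(A − (2)·I) = 1, so dim ker(A − (2)·I) = n − 1 = 3

Summary:
  λ = 2: algebraic multiplicity = 4, geometric multiplicity = 3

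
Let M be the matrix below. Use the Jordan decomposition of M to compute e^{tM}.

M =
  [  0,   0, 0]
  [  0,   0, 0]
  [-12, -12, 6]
e^{tM} =
  [1, 0, 0]
  [0, 1, 0]
  [2 - 2*exp(6*t), 2 - 2*exp(6*t), exp(6*t)]

Strategy: write M = P · J · P⁻¹ where J is a Jordan canonical form, so e^{tM} = P · e^{tJ} · P⁻¹, and e^{tJ} can be computed block-by-block.

M has Jordan form
J =
  [0, 0, 0]
  [0, 0, 0]
  [0, 0, 6]
(up to reordering of blocks).

Per-block formulas:
  For a 1×1 block at λ = 6: exp(t · [6]) = [e^(6t)].
  For a 1×1 block at λ = 0: exp(t · [0]) = [e^(0t)].

After assembling e^{tJ} and conjugating by P, we get:

e^{tM} =
  [1, 0, 0]
  [0, 1, 0]
  [2 - 2*exp(6*t), 2 - 2*exp(6*t), exp(6*t)]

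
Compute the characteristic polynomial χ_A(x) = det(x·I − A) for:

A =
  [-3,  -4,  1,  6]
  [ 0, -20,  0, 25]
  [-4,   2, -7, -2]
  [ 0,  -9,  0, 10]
x^4 + 20*x^3 + 150*x^2 + 500*x + 625

Expanding det(x·I − A) (e.g. by cofactor expansion or by noting that A is similar to its Jordan form J, which has the same characteristic polynomial as A) gives
  χ_A(x) = x^4 + 20*x^3 + 150*x^2 + 500*x + 625
which factors as (x + 5)^4. The eigenvalues (with algebraic multiplicities) are λ = -5 with multiplicity 4.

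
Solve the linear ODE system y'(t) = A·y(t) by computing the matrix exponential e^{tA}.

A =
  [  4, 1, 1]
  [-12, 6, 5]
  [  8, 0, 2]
e^{tA} =
  [-2*t^2*exp(4*t) + exp(4*t), t^2*exp(4*t) + t*exp(4*t), 3*t^2*exp(4*t)/2 + t*exp(4*t)]
  [8*t^2*exp(4*t) - 12*t*exp(4*t), -4*t^2*exp(4*t) + 2*t*exp(4*t) + exp(4*t), -6*t^2*exp(4*t) + 5*t*exp(4*t)]
  [-8*t^2*exp(4*t) + 8*t*exp(4*t), 4*t^2*exp(4*t), 6*t^2*exp(4*t) - 2*t*exp(4*t) + exp(4*t)]

Strategy: write A = P · J · P⁻¹ where J is a Jordan canonical form, so e^{tA} = P · e^{tJ} · P⁻¹, and e^{tJ} can be computed block-by-block.

A has Jordan form
J =
  [4, 1, 0]
  [0, 4, 1]
  [0, 0, 4]
(up to reordering of blocks).

Per-block formulas:
  For a 3×3 Jordan block J_3(4): exp(t · J_3(4)) = e^(4t)·(I + t·N + (t^2/2)·N^2), where N is the 3×3 nilpotent shift.

After assembling e^{tJ} and conjugating by P, we get:

e^{tA} =
  [-2*t^2*exp(4*t) + exp(4*t), t^2*exp(4*t) + t*exp(4*t), 3*t^2*exp(4*t)/2 + t*exp(4*t)]
  [8*t^2*exp(4*t) - 12*t*exp(4*t), -4*t^2*exp(4*t) + 2*t*exp(4*t) + exp(4*t), -6*t^2*exp(4*t) + 5*t*exp(4*t)]
  [-8*t^2*exp(4*t) + 8*t*exp(4*t), 4*t^2*exp(4*t), 6*t^2*exp(4*t) - 2*t*exp(4*t) + exp(4*t)]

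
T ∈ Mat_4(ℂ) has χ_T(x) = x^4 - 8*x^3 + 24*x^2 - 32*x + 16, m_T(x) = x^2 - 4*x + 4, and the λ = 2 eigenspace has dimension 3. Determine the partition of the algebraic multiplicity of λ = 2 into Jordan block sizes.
Block sizes for λ = 2: [2, 1, 1]

Step 1 — from the characteristic polynomial, algebraic multiplicity of λ = 2 is 4. From dim ker(T − (2)·I) = 3, there are exactly 3 Jordan blocks for λ = 2.
Step 2 — from the minimal polynomial, the factor (x − 2)^2 tells us the largest block for λ = 2 has size 2.
Step 3 — with total size 4, 3 blocks, and largest block 2, the block sizes (in nonincreasing order) are [2, 1, 1].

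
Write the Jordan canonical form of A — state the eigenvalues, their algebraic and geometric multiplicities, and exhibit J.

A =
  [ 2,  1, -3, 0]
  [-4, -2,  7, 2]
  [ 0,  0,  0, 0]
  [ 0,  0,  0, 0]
J_3(0) ⊕ J_1(0)

The characteristic polynomial is
  det(x·I − A) = x^4

Eigenvalues and multiplicities (the geometric multiplicity of λ is n − rank(A − λI), which equals the number of Jordan blocks for λ):
  λ = 0: algebraic multiplicity = 4, geometric multiplicity = 2

Determining the block sizes for each eigenvalue:
  λ = 0: with am = 4 and gm = 2, the partition is not yet determined (e.g. several partitions of 4 into 2 parts exist). Let N = A − (0)·I. Computing rank(N^1) = 2, rank(N^2) = 1, rank(N^3) = 0; the number of blocks of size ≥ j is rank(N^{j−1}) − rank(N^j), giving [2, 1, 1]. So we have 1 block(s) of size 3, 1 block(s) of size 1 → block sizes [3, 1]

Assembling the blocks gives a Jordan form
J =
  [0, 1, 0, 0]
  [0, 0, 1, 0]
  [0, 0, 0, 0]
  [0, 0, 0, 0]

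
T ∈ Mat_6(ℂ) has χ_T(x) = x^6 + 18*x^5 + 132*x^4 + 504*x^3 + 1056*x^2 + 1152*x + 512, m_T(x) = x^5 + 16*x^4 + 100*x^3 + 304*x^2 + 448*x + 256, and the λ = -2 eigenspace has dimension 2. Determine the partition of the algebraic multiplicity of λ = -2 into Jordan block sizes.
Block sizes for λ = -2: [2, 1]

Step 1 — from the characteristic polynomial, algebraic multiplicity of λ = -2 is 3. From dim ker(T − (-2)·I) = 2, there are exactly 2 Jordan blocks for λ = -2.
Step 2 — from the minimal polynomial, the factor (x + 2)^2 tells us the largest block for λ = -2 has size 2.
Step 3 — with total size 3, 2 blocks, and largest block 2, the block sizes (in nonincreasing order) are [2, 1].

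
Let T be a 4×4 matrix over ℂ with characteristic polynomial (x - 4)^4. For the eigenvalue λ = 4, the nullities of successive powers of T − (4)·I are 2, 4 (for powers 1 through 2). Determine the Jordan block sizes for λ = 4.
Block sizes for λ = 4: [2, 2]

From the dimensions of kernels of powers, the number of Jordan blocks of size at least j is d_j − d_{j−1} where d_j = dim ker(N^j) (with d_0 = 0). Computing the differences gives [2, 2].
The number of blocks of size exactly k is (#blocks of size ≥ k) − (#blocks of size ≥ k + 1), so the partition is: 2 block(s) of size 2.
In nonincreasing order the block sizes are [2, 2].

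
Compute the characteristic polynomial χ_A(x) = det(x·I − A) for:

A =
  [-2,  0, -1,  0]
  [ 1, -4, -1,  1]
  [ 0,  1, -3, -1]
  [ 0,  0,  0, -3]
x^4 + 12*x^3 + 54*x^2 + 108*x + 81

Expanding det(x·I − A) (e.g. by cofactor expansion or by noting that A is similar to its Jordan form J, which has the same characteristic polynomial as A) gives
  χ_A(x) = x^4 + 12*x^3 + 54*x^2 + 108*x + 81
which factors as (x + 3)^4. The eigenvalues (with algebraic multiplicities) are λ = -3 with multiplicity 4.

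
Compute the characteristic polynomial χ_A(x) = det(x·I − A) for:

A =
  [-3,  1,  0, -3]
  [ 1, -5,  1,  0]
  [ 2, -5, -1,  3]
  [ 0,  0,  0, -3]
x^4 + 12*x^3 + 54*x^2 + 108*x + 81

Expanding det(x·I − A) (e.g. by cofactor expansion or by noting that A is similar to its Jordan form J, which has the same characteristic polynomial as A) gives
  χ_A(x) = x^4 + 12*x^3 + 54*x^2 + 108*x + 81
which factors as (x + 3)^4. The eigenvalues (with algebraic multiplicities) are λ = -3 with multiplicity 4.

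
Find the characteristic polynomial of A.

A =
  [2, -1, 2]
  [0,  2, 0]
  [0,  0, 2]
x^3 - 6*x^2 + 12*x - 8

Expanding det(x·I − A) (e.g. by cofactor expansion or by noting that A is similar to its Jordan form J, which has the same characteristic polynomial as A) gives
  χ_A(x) = x^3 - 6*x^2 + 12*x - 8
which factors as (x - 2)^3. The eigenvalues (with algebraic multiplicities) are λ = 2 with multiplicity 3.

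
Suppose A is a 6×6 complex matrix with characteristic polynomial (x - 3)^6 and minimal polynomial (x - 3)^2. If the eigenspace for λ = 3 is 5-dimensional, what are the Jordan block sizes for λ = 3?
Block sizes for λ = 3: [2, 1, 1, 1, 1]

Step 1 — from the characteristic polynomial, algebraic multiplicity of λ = 3 is 6. From dim ker(A − (3)·I) = 5, there are exactly 5 Jordan blocks for λ = 3.
Step 2 — from the minimal polynomial, the factor (x − 3)^2 tells us the largest block for λ = 3 has size 2.
Step 3 — with total size 6, 5 blocks, and largest block 2, the block sizes (in nonincreasing order) are [2, 1, 1, 1, 1].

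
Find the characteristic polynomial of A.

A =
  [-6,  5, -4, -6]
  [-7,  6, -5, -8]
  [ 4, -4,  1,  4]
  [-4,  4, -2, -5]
x^4 + 4*x^3 + 6*x^2 + 4*x + 1

Expanding det(x·I − A) (e.g. by cofactor expansion or by noting that A is similar to its Jordan form J, which has the same characteristic polynomial as A) gives
  χ_A(x) = x^4 + 4*x^3 + 6*x^2 + 4*x + 1
which factors as (x + 1)^4. The eigenvalues (with algebraic multiplicities) are λ = -1 with multiplicity 4.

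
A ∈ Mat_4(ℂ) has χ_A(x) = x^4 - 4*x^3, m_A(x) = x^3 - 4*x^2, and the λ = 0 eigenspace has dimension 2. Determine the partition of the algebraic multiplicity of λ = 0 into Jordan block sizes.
Block sizes for λ = 0: [2, 1]

Step 1 — from the characteristic polynomial, algebraic multiplicity of λ = 0 is 3. From dim ker(A − (0)·I) = 2, there are exactly 2 Jordan blocks for λ = 0.
Step 2 — from the minimal polynomial, the factor (x − 0)^2 tells us the largest block for λ = 0 has size 2.
Step 3 — with total size 3, 2 blocks, and largest block 2, the block sizes (in nonincreasing order) are [2, 1].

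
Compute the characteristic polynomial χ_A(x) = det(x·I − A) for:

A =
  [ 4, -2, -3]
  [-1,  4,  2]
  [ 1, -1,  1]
x^3 - 9*x^2 + 27*x - 27

Expanding det(x·I − A) (e.g. by cofactor expansion or by noting that A is similar to its Jordan form J, which has the same characteristic polynomial as A) gives
  χ_A(x) = x^3 - 9*x^2 + 27*x - 27
which factors as (x - 3)^3. The eigenvalues (with algebraic multiplicities) are λ = 3 with multiplicity 3.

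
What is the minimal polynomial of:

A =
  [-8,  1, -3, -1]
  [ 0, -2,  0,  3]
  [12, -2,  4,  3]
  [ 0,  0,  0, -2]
x^2 + 4*x + 4

The characteristic polynomial is χ_A(x) = (x + 2)^4, so the eigenvalues are known. The minimal polynomial is
  m_A(x) = Π_λ (x − λ)^{k_λ}
where k_λ is the size of the *largest* Jordan block for λ (equivalently, the smallest k with (A − λI)^k v = 0 for every generalised eigenvector v of λ).

  λ = -2: largest Jordan block has size 2, contributing (x + 2)^2

So m_A(x) = (x + 2)^2 = x^2 + 4*x + 4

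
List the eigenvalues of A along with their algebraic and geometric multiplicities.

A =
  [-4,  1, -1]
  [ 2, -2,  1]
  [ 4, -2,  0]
λ = -2: alg = 3, geom = 1

Step 1 — factor the characteristic polynomial to read off the algebraic multiplicities:
  χ_A(x) = (x + 2)^3

Step 2 — compute geometric multiplicities via the rank-nullity identity g(λ) = n − rank(A − λI):
  rank(A − (-2)·I) = 2, so dim ker(A − (-2)·I) = n − 2 = 1

Summary:
  λ = -2: algebraic multiplicity = 3, geometric multiplicity = 1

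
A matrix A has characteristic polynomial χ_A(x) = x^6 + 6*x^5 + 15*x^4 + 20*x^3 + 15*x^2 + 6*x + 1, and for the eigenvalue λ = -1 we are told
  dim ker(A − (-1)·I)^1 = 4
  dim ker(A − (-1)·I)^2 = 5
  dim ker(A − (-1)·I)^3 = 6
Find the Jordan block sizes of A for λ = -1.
Block sizes for λ = -1: [3, 1, 1, 1]

From the dimensions of kernels of powers, the number of Jordan blocks of size at least j is d_j − d_{j−1} where d_j = dim ker(N^j) (with d_0 = 0). Computing the differences gives [4, 1, 1].
The number of blocks of size exactly k is (#blocks of size ≥ k) − (#blocks of size ≥ k + 1), so the partition is: 3 block(s) of size 1, 1 block(s) of size 3.
In nonincreasing order the block sizes are [3, 1, 1, 1].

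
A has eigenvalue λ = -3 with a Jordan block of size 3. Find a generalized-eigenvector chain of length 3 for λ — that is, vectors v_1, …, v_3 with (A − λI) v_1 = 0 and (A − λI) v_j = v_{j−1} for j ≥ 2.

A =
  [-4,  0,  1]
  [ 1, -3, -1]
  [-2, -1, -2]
A Jordan chain for λ = -3 of length 3:
v_1 = (-1, 1, -1)ᵀ
v_2 = (-1, 1, -2)ᵀ
v_3 = (1, 0, 0)ᵀ

Let N = A − (-3)·I. We want v_3 with N^3 v_3 = 0 but N^2 v_3 ≠ 0; then v_{j-1} := N · v_j for j = 3, …, 2.

Pick v_3 = (1, 0, 0)ᵀ.
Then v_2 = N · v_3 = (-1, 1, -2)ᵀ.
Then v_1 = N · v_2 = (-1, 1, -1)ᵀ.

Sanity check: (A − (-3)·I) v_1 = (0, 0, 0)ᵀ = 0. ✓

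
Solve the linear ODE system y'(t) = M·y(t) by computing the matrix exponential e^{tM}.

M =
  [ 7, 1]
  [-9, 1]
e^{tM} =
  [3*t*exp(4*t) + exp(4*t), t*exp(4*t)]
  [-9*t*exp(4*t), -3*t*exp(4*t) + exp(4*t)]

Strategy: write M = P · J · P⁻¹ where J is a Jordan canonical form, so e^{tM} = P · e^{tJ} · P⁻¹, and e^{tJ} can be computed block-by-block.

M has Jordan form
J =
  [4, 1]
  [0, 4]
(up to reordering of blocks).

Per-block formulas:
  For a 2×2 Jordan block J_2(4): exp(t · J_2(4)) = e^(4t)·(I + t·N), where N is the 2×2 nilpotent shift.

After assembling e^{tJ} and conjugating by P, we get:

e^{tM} =
  [3*t*exp(4*t) + exp(4*t), t*exp(4*t)]
  [-9*t*exp(4*t), -3*t*exp(4*t) + exp(4*t)]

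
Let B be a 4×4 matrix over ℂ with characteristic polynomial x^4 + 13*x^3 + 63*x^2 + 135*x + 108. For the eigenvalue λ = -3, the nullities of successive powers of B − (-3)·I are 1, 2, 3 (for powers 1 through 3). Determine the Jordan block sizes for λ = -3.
Block sizes for λ = -3: [3]

From the dimensions of kernels of powers, the number of Jordan blocks of size at least j is d_j − d_{j−1} where d_j = dim ker(N^j) (with d_0 = 0). Computing the differences gives [1, 1, 1].
The number of blocks of size exactly k is (#blocks of size ≥ k) − (#blocks of size ≥ k + 1), so the partition is: 1 block(s) of size 3.
In nonincreasing order the block sizes are [3].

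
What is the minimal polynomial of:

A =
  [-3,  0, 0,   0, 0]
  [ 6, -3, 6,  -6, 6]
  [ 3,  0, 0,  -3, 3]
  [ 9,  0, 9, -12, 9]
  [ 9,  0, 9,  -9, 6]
x^2 + 3*x

The characteristic polynomial is χ_A(x) = x*(x + 3)^4, so the eigenvalues are known. The minimal polynomial is
  m_A(x) = Π_λ (x − λ)^{k_λ}
where k_λ is the size of the *largest* Jordan block for λ (equivalently, the smallest k with (A − λI)^k v = 0 for every generalised eigenvector v of λ).

  λ = -3: largest Jordan block has size 1, contributing (x + 3)
  λ = 0: largest Jordan block has size 1, contributing (x − 0)

So m_A(x) = x*(x + 3) = x^2 + 3*x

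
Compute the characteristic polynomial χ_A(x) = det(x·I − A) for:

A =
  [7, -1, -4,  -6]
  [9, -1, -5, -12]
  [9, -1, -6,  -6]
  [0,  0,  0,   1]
x^4 - x^3 - 3*x^2 + 5*x - 2

Expanding det(x·I − A) (e.g. by cofactor expansion or by noting that A is similar to its Jordan form J, which has the same characteristic polynomial as A) gives
  χ_A(x) = x^4 - x^3 - 3*x^2 + 5*x - 2
which factors as (x - 1)^3*(x + 2). The eigenvalues (with algebraic multiplicities) are λ = -2 with multiplicity 1, λ = 1 with multiplicity 3.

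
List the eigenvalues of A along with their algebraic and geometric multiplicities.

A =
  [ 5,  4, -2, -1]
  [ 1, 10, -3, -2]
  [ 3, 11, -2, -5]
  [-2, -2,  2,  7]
λ = 5: alg = 4, geom = 2

Step 1 — factor the characteristic polynomial to read off the algebraic multiplicities:
  χ_A(x) = (x - 5)^4

Step 2 — compute geometric multiplicities via the rank-nullity identity g(λ) = n − rank(A − λI):
  rank(A − (5)·I) = 2, so dim ker(A − (5)·I) = n − 2 = 2

Summary:
  λ = 5: algebraic multiplicity = 4, geometric multiplicity = 2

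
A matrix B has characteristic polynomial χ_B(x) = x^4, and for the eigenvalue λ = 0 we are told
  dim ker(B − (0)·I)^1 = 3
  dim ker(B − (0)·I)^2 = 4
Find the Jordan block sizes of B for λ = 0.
Block sizes for λ = 0: [2, 1, 1]

From the dimensions of kernels of powers, the number of Jordan blocks of size at least j is d_j − d_{j−1} where d_j = dim ker(N^j) (with d_0 = 0). Computing the differences gives [3, 1].
The number of blocks of size exactly k is (#blocks of size ≥ k) − (#blocks of size ≥ k + 1), so the partition is: 2 block(s) of size 1, 1 block(s) of size 2.
In nonincreasing order the block sizes are [2, 1, 1].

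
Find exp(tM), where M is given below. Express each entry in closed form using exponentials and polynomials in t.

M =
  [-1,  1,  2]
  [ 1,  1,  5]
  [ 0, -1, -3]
e^{tM} =
  [t^2*exp(-t)/2 + exp(-t), t*exp(-t), t^2*exp(-t)/2 + 2*t*exp(-t)]
  [t^2*exp(-t) + t*exp(-t), 2*t*exp(-t) + exp(-t), t^2*exp(-t) + 5*t*exp(-t)]
  [-t^2*exp(-t)/2, -t*exp(-t), -t^2*exp(-t)/2 - 2*t*exp(-t) + exp(-t)]

Strategy: write M = P · J · P⁻¹ where J is a Jordan canonical form, so e^{tM} = P · e^{tJ} · P⁻¹, and e^{tJ} can be computed block-by-block.

M has Jordan form
J =
  [-1,  1,  0]
  [ 0, -1,  1]
  [ 0,  0, -1]
(up to reordering of blocks).

Per-block formulas:
  For a 3×3 Jordan block J_3(-1): exp(t · J_3(-1)) = e^(-1t)·(I + t·N + (t^2/2)·N^2), where N is the 3×3 nilpotent shift.

After assembling e^{tJ} and conjugating by P, we get:

e^{tM} =
  [t^2*exp(-t)/2 + exp(-t), t*exp(-t), t^2*exp(-t)/2 + 2*t*exp(-t)]
  [t^2*exp(-t) + t*exp(-t), 2*t*exp(-t) + exp(-t), t^2*exp(-t) + 5*t*exp(-t)]
  [-t^2*exp(-t)/2, -t*exp(-t), -t^2*exp(-t)/2 - 2*t*exp(-t) + exp(-t)]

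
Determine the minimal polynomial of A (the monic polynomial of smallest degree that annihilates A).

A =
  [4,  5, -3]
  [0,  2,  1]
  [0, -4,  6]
x^3 - 12*x^2 + 48*x - 64

The characteristic polynomial is χ_A(x) = (x - 4)^3, so the eigenvalues are known. The minimal polynomial is
  m_A(x) = Π_λ (x − λ)^{k_λ}
where k_λ is the size of the *largest* Jordan block for λ (equivalently, the smallest k with (A − λI)^k v = 0 for every generalised eigenvector v of λ).

  λ = 4: largest Jordan block has size 3, contributing (x − 4)^3

So m_A(x) = (x - 4)^3 = x^3 - 12*x^2 + 48*x - 64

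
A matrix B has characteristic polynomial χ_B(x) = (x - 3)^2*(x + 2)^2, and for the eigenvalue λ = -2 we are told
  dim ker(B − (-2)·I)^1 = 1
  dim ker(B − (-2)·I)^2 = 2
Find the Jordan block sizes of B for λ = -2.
Block sizes for λ = -2: [2]

From the dimensions of kernels of powers, the number of Jordan blocks of size at least j is d_j − d_{j−1} where d_j = dim ker(N^j) (with d_0 = 0). Computing the differences gives [1, 1].
The number of blocks of size exactly k is (#blocks of size ≥ k) − (#blocks of size ≥ k + 1), so the partition is: 1 block(s) of size 2.
In nonincreasing order the block sizes are [2].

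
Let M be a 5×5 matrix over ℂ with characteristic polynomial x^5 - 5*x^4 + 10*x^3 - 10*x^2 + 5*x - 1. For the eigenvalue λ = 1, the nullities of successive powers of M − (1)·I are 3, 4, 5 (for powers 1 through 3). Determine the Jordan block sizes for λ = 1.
Block sizes for λ = 1: [3, 1, 1]

From the dimensions of kernels of powers, the number of Jordan blocks of size at least j is d_j − d_{j−1} where d_j = dim ker(N^j) (with d_0 = 0). Computing the differences gives [3, 1, 1].
The number of blocks of size exactly k is (#blocks of size ≥ k) − (#blocks of size ≥ k + 1), so the partition is: 2 block(s) of size 1, 1 block(s) of size 3.
In nonincreasing order the block sizes are [3, 1, 1].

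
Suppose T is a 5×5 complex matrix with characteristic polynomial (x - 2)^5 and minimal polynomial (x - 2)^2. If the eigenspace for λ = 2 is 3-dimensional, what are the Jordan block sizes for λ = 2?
Block sizes for λ = 2: [2, 2, 1]

Step 1 — from the characteristic polynomial, algebraic multiplicity of λ = 2 is 5. From dim ker(T − (2)·I) = 3, there are exactly 3 Jordan blocks for λ = 2.
Step 2 — from the minimal polynomial, the factor (x − 2)^2 tells us the largest block for λ = 2 has size 2.
Step 3 — with total size 5, 3 blocks, and largest block 2, the block sizes (in nonincreasing order) are [2, 2, 1].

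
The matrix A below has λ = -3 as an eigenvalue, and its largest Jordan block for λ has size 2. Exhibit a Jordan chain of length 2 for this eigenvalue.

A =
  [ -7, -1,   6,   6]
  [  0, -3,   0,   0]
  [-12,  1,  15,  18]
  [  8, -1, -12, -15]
A Jordan chain for λ = -3 of length 2:
v_1 = (-6, 0, -10, 6)ᵀ
v_2 = (1, 2, 0, 0)ᵀ

Let N = A − (-3)·I. We want v_2 with N^2 v_2 = 0 but N^1 v_2 ≠ 0; then v_{j-1} := N · v_j for j = 2, …, 2.

Pick v_2 = (1, 2, 0, 0)ᵀ.
Then v_1 = N · v_2 = (-6, 0, -10, 6)ᵀ.

Sanity check: (A − (-3)·I) v_1 = (0, 0, 0, 0)ᵀ = 0. ✓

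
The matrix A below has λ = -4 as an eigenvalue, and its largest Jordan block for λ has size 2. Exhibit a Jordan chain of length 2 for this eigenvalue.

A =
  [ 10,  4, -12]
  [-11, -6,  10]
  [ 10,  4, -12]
A Jordan chain for λ = -4 of length 2:
v_1 = (4, -2, 4)ᵀ
v_2 = (0, 1, 0)ᵀ

Let N = A − (-4)·I. We want v_2 with N^2 v_2 = 0 but N^1 v_2 ≠ 0; then v_{j-1} := N · v_j for j = 2, …, 2.

Pick v_2 = (0, 1, 0)ᵀ.
Then v_1 = N · v_2 = (4, -2, 4)ᵀ.

Sanity check: (A − (-4)·I) v_1 = (0, 0, 0)ᵀ = 0. ✓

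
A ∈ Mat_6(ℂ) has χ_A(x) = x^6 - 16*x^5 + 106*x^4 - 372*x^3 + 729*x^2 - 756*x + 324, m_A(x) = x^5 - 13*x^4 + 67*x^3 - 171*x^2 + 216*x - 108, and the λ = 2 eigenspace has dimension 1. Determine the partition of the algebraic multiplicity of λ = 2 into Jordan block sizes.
Block sizes for λ = 2: [2]

Step 1 — from the characteristic polynomial, algebraic multiplicity of λ = 2 is 2. From dim ker(A − (2)·I) = 1, there are exactly 1 Jordan blocks for λ = 2.
Step 2 — from the minimal polynomial, the factor (x − 2)^2 tells us the largest block for λ = 2 has size 2.
Step 3 — with total size 2, 1 blocks, and largest block 2, the block sizes (in nonincreasing order) are [2].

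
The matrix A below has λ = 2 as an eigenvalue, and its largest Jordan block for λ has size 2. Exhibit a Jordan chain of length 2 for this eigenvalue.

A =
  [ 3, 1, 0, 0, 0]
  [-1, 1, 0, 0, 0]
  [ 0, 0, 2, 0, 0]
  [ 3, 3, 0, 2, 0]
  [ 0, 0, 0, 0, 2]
A Jordan chain for λ = 2 of length 2:
v_1 = (1, -1, 0, 3, 0)ᵀ
v_2 = (1, 0, 0, 0, 0)ᵀ

Let N = A − (2)·I. We want v_2 with N^2 v_2 = 0 but N^1 v_2 ≠ 0; then v_{j-1} := N · v_j for j = 2, …, 2.

Pick v_2 = (1, 0, 0, 0, 0)ᵀ.
Then v_1 = N · v_2 = (1, -1, 0, 3, 0)ᵀ.

Sanity check: (A − (2)·I) v_1 = (0, 0, 0, 0, 0)ᵀ = 0. ✓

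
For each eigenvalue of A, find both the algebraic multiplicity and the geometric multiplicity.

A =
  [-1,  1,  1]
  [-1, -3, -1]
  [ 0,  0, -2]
λ = -2: alg = 3, geom = 2

Step 1 — factor the characteristic polynomial to read off the algebraic multiplicities:
  χ_A(x) = (x + 2)^3

Step 2 — compute geometric multiplicities via the rank-nullity identity g(λ) = n − rank(A − λI):
  rank(A − (-2)·I) = 1, so dim ker(A − (-2)·I) = n − 1 = 2

Summary:
  λ = -2: algebraic multiplicity = 3, geometric multiplicity = 2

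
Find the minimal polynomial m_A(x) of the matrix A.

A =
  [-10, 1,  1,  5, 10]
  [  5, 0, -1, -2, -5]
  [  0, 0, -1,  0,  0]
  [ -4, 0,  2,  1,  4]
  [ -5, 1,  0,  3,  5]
x^5 + 5*x^4 + 7*x^3 + 3*x^2

The characteristic polynomial is χ_A(x) = x^2*(x + 1)^2*(x + 3), so the eigenvalues are known. The minimal polynomial is
  m_A(x) = Π_λ (x − λ)^{k_λ}
where k_λ is the size of the *largest* Jordan block for λ (equivalently, the smallest k with (A − λI)^k v = 0 for every generalised eigenvector v of λ).

  λ = -3: largest Jordan block has size 1, contributing (x + 3)
  λ = -1: largest Jordan block has size 2, contributing (x + 1)^2
  λ = 0: largest Jordan block has size 2, contributing (x − 0)^2

So m_A(x) = x^2*(x + 1)^2*(x + 3) = x^5 + 5*x^4 + 7*x^3 + 3*x^2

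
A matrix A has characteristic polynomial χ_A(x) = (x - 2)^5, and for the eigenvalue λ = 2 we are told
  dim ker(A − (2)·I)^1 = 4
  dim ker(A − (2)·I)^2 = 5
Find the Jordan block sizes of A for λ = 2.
Block sizes for λ = 2: [2, 1, 1, 1]

From the dimensions of kernels of powers, the number of Jordan blocks of size at least j is d_j − d_{j−1} where d_j = dim ker(N^j) (with d_0 = 0). Computing the differences gives [4, 1].
The number of blocks of size exactly k is (#blocks of size ≥ k) − (#blocks of size ≥ k + 1), so the partition is: 3 block(s) of size 1, 1 block(s) of size 2.
In nonincreasing order the block sizes are [2, 1, 1, 1].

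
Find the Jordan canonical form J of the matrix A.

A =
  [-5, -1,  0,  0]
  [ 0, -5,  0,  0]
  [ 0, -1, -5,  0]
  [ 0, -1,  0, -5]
J_2(-5) ⊕ J_1(-5) ⊕ J_1(-5)

The characteristic polynomial is
  det(x·I − A) = x^4 + 20*x^3 + 150*x^2 + 500*x + 625 = (x + 5)^4

Eigenvalues and multiplicities (the geometric multiplicity of λ is n − rank(A − λI), which equals the number of Jordan blocks for λ):
  λ = -5: algebraic multiplicity = 4, geometric multiplicity = 3

Determining the block sizes for each eigenvalue:
  λ = -5: 3 blocks summing to 4 forces exactly one block of size 2 and the rest size 1 → block sizes [2, 1, 1]

Assembling the blocks gives a Jordan form
J =
  [-5,  1,  0,  0]
  [ 0, -5,  0,  0]
  [ 0,  0, -5,  0]
  [ 0,  0,  0, -5]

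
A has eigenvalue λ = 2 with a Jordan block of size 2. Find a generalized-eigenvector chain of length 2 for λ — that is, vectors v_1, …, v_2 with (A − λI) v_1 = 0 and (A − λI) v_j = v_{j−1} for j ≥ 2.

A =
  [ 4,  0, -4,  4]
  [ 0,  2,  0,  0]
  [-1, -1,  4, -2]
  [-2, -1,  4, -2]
A Jordan chain for λ = 2 of length 2:
v_1 = (2, 0, -1, -2)ᵀ
v_2 = (1, 0, 0, 0)ᵀ

Let N = A − (2)·I. We want v_2 with N^2 v_2 = 0 but N^1 v_2 ≠ 0; then v_{j-1} := N · v_j for j = 2, …, 2.

Pick v_2 = (1, 0, 0, 0)ᵀ.
Then v_1 = N · v_2 = (2, 0, -1, -2)ᵀ.

Sanity check: (A − (2)·I) v_1 = (0, 0, 0, 0)ᵀ = 0. ✓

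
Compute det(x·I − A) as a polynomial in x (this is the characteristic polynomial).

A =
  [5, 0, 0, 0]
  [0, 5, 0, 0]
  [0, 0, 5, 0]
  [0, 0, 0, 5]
x^4 - 20*x^3 + 150*x^2 - 500*x + 625

Expanding det(x·I − A) (e.g. by cofactor expansion or by noting that A is similar to its Jordan form J, which has the same characteristic polynomial as A) gives
  χ_A(x) = x^4 - 20*x^3 + 150*x^2 - 500*x + 625
which factors as (x - 5)^4. The eigenvalues (with algebraic multiplicities) are λ = 5 with multiplicity 4.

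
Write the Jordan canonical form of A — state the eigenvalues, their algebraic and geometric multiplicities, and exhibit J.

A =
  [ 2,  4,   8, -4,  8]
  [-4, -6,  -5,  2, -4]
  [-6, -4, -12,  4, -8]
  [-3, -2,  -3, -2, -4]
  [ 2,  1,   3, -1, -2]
J_3(-4) ⊕ J_2(-4)

The characteristic polynomial is
  det(x·I − A) = x^5 + 20*x^4 + 160*x^3 + 640*x^2 + 1280*x + 1024 = (x + 4)^5

Eigenvalues and multiplicities (the geometric multiplicity of λ is n − rank(A − λI), which equals the number of Jordan blocks for λ):
  λ = -4: algebraic multiplicity = 5, geometric multiplicity = 2

Determining the block sizes for each eigenvalue:
  λ = -4: with am = 5 and gm = 2, the partition is not yet determined (e.g. several partitions of 5 into 2 parts exist). Let N = A − (-4)·I. Computing rank(N^1) = 3, rank(N^2) = 1, rank(N^3) = 0; the number of blocks of size ≥ j is rank(N^{j−1}) − rank(N^j), giving [2, 2, 1]. So we have 1 block(s) of size 3, 1 block(s) of size 2 → block sizes [3, 2]

Assembling the blocks gives a Jordan form
J =
  [-4,  1,  0,  0,  0]
  [ 0, -4,  1,  0,  0]
  [ 0,  0, -4,  0,  0]
  [ 0,  0,  0, -4,  1]
  [ 0,  0,  0,  0, -4]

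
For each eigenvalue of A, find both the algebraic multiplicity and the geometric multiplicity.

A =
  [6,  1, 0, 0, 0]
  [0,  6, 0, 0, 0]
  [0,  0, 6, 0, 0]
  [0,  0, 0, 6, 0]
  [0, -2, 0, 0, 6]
λ = 6: alg = 5, geom = 4

Step 1 — factor the characteristic polynomial to read off the algebraic multiplicities:
  χ_A(x) = (x - 6)^5

Step 2 — compute geometric multiplicities via the rank-nullity identity g(λ) = n − rank(A − λI):
  rank(A − (6)·I) = 1, so dim ker(A − (6)·I) = n − 1 = 4

Summary:
  λ = 6: algebraic multiplicity = 5, geometric multiplicity = 4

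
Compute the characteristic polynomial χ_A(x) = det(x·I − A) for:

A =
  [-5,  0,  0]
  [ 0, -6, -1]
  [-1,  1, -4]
x^3 + 15*x^2 + 75*x + 125

Expanding det(x·I − A) (e.g. by cofactor expansion or by noting that A is similar to its Jordan form J, which has the same characteristic polynomial as A) gives
  χ_A(x) = x^3 + 15*x^2 + 75*x + 125
which factors as (x + 5)^3. The eigenvalues (with algebraic multiplicities) are λ = -5 with multiplicity 3.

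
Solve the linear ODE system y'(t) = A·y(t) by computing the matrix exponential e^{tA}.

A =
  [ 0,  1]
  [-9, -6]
e^{tA} =
  [3*t*exp(-3*t) + exp(-3*t), t*exp(-3*t)]
  [-9*t*exp(-3*t), -3*t*exp(-3*t) + exp(-3*t)]

Strategy: write A = P · J · P⁻¹ where J is a Jordan canonical form, so e^{tA} = P · e^{tJ} · P⁻¹, and e^{tJ} can be computed block-by-block.

A has Jordan form
J =
  [-3,  1]
  [ 0, -3]
(up to reordering of blocks).

Per-block formulas:
  For a 2×2 Jordan block J_2(-3): exp(t · J_2(-3)) = e^(-3t)·(I + t·N), where N is the 2×2 nilpotent shift.

After assembling e^{tJ} and conjugating by P, we get:

e^{tA} =
  [3*t*exp(-3*t) + exp(-3*t), t*exp(-3*t)]
  [-9*t*exp(-3*t), -3*t*exp(-3*t) + exp(-3*t)]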